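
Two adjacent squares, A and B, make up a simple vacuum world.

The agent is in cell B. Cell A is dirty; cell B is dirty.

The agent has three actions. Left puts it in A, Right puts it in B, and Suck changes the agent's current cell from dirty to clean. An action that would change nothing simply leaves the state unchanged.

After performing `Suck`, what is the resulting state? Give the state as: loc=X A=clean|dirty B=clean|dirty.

start: loc=B A=dirty B=dirty
step 1/1 (Suck): loc=B A=dirty B=clean

loc=B A=dirty B=clean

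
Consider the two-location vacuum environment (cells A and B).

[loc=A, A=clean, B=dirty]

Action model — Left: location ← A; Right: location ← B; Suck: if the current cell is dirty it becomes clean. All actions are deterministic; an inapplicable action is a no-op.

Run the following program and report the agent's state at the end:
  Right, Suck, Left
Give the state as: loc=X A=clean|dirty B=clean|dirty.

Right (#1): loc=B A=clean B=dirty
Suck (#2): loc=B A=clean B=clean
Left (#3): loc=A A=clean B=clean

loc=A A=clean B=clean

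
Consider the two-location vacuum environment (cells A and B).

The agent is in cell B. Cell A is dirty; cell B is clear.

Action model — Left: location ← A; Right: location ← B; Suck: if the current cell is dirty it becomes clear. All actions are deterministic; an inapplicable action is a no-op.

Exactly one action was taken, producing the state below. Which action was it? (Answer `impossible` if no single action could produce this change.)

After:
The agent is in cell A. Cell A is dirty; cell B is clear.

Left

try  Left: in A — A dirty, B clear  ← match
try Right: in B — A dirty, B clear
try  Suck: in B — A dirty, B clear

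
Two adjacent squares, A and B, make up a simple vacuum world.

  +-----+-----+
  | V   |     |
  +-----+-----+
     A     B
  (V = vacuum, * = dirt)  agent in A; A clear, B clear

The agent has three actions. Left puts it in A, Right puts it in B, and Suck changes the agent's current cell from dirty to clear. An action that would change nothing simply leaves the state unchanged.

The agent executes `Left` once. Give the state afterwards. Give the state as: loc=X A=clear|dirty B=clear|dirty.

start: loc=A A=clear B=clear
1) do Left; now loc=A A=clear B=clear

loc=A A=clear B=clear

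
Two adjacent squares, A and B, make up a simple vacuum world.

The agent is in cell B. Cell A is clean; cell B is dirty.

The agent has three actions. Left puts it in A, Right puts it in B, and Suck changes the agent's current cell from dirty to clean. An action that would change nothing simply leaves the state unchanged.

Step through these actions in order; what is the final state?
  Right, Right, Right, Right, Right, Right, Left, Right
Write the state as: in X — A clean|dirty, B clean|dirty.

Right (#1): in B — A clean, B dirty
Right (#2): in B — A clean, B dirty
Right (#3): in B — A clean, B dirty
Right (#4): in B — A clean, B dirty
Right (#5): in B — A clean, B dirty
Right (#6): in B — A clean, B dirty
Left (#7): in A — A clean, B dirty
Right (#8): in B — A clean, B dirty

in B — A clean, B dirty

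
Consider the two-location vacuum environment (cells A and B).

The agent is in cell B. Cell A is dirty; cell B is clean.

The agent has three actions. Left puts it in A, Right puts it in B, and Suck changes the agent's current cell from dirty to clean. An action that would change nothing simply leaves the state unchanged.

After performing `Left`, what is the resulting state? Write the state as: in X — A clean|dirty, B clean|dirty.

start: in B — A dirty, B clean
1. Left → in A — A dirty, B clean

in A — A dirty, B clean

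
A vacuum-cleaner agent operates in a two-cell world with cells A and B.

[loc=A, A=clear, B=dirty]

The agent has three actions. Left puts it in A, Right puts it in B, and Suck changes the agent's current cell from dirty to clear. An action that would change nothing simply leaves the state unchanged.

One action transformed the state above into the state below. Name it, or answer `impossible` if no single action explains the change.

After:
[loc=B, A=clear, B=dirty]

try  Left: loc=A A=clear B=dirty
try Right: loc=B A=clear B=dirty  ← match
try  Suck: loc=A A=clear B=dirty

Right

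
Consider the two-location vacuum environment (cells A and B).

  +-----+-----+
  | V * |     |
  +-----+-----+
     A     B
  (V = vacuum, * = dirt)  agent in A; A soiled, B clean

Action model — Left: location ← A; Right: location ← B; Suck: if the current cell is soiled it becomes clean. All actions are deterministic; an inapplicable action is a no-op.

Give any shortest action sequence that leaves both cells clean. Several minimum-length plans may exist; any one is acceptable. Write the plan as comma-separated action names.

1) do Suck; now loc=A A=clean B=clean
min 1: A is soiled, one Suck

Suck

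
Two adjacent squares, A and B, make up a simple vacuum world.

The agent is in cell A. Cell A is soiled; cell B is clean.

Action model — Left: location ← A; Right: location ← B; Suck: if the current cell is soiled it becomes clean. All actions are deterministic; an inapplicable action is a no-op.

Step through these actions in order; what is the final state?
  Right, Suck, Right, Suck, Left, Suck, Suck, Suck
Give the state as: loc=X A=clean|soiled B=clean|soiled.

loc=A A=clean B=clean

[1] after Right: loc=B A=soiled B=clean
[2] after Suck: loc=B A=soiled B=clean
[3] after Right: loc=B A=soiled B=clean
[4] after Suck: loc=B A=soiled B=clean
[5] after Left: loc=A A=soiled B=clean
[6] after Suck: loc=A A=clean B=clean
[7] after Suck: loc=A A=clean B=clean
[8] after Suck: loc=A A=clean B=clean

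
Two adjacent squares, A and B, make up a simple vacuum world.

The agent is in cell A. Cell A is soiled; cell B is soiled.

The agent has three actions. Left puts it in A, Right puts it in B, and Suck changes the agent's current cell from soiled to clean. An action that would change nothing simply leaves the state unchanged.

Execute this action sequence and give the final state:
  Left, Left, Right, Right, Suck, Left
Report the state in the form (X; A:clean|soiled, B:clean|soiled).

Left (#1): (A; A:soiled, B:soiled)
Left (#2): (A; A:soiled, B:soiled)
Right (#3): (B; A:soiled, B:soiled)
Right (#4): (B; A:soiled, B:soiled)
Suck (#5): (B; A:soiled, B:clean)
Left (#6): (A; A:soiled, B:clean)

(A; A:soiled, B:clean)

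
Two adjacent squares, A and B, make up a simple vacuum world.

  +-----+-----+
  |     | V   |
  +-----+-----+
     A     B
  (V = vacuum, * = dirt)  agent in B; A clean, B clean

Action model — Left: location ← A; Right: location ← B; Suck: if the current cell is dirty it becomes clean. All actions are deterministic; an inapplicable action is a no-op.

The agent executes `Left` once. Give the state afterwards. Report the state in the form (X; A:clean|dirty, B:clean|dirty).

(A; A:clean, B:clean)

start: (B; A:clean, B:clean)
step 1/1 (Left): (A; A:clean, B:clean)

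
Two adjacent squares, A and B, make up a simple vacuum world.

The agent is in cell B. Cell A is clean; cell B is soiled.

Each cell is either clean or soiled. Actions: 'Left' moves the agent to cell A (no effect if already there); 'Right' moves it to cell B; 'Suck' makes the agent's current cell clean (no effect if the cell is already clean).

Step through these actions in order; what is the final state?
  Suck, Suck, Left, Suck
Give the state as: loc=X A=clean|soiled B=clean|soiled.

loc=A A=clean B=clean

t=1 Suck ⇒ loc=B A=clean B=clean
t=2 Suck ⇒ loc=B A=clean B=clean
t=3 Left ⇒ loc=A A=clean B=clean
t=4 Suck ⇒ loc=A A=clean B=clean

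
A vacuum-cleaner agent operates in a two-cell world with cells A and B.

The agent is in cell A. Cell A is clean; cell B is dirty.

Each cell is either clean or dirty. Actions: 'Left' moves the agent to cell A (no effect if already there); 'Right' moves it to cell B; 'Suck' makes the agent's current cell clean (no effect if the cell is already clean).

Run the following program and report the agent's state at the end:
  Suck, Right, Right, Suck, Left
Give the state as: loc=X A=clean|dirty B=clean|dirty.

Suck (#1): loc=A A=clean B=dirty
Right (#2): loc=B A=clean B=dirty
Right (#3): loc=B A=clean B=dirty
Suck (#4): loc=B A=clean B=clean
Left (#5): loc=A A=clean B=clean

loc=A A=clean B=clean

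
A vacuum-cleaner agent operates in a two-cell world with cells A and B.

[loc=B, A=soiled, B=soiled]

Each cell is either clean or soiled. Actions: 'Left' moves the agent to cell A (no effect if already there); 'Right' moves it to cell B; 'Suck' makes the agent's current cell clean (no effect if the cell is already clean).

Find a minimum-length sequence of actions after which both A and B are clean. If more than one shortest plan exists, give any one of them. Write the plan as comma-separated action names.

Suck, Left, Suck

1) do Suck; now loc=B A=soiled B=clean
2) do Left; now loc=A A=soiled B=clean
3) do Suck; now loc=A A=clean B=clean
min 3: Suck B + move + Suck A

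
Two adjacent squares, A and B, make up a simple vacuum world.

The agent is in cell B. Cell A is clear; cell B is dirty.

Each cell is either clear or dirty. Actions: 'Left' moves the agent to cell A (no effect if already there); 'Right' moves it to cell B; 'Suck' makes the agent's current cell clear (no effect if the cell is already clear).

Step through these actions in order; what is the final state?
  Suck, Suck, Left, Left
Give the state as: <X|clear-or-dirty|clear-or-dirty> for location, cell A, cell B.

<A|clear|clear>

t=1 Suck ⇒ <B|clear|clear>
t=2 Suck ⇒ <B|clear|clear>
t=3 Left ⇒ <A|clear|clear>
t=4 Left ⇒ <A|clear|clear>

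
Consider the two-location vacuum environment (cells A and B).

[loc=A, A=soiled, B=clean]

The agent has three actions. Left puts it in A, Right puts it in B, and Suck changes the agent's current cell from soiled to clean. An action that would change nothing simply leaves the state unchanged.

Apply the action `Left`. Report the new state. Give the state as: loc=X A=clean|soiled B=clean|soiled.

start: loc=A A=soiled B=clean
step 1/1 (Left): loc=A A=soiled B=clean

loc=A A=soiled B=clean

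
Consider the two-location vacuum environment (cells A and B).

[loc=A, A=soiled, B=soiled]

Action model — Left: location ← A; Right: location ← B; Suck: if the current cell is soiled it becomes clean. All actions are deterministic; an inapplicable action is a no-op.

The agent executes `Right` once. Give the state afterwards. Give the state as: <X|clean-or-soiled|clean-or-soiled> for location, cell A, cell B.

start: <A|soiled|soiled>
[1] after Right: <B|soiled|soiled>

<B|soiled|soiled>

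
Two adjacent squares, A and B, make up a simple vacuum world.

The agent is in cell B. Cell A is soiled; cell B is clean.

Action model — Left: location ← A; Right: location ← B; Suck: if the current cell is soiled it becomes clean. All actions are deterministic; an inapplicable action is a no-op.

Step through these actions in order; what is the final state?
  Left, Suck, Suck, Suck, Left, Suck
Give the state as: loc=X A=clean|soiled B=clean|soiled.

loc=A A=clean B=clean

t=1 Left ⇒ loc=A A=soiled B=clean
t=2 Suck ⇒ loc=A A=clean B=clean
t=3 Suck ⇒ loc=A A=clean B=clean
t=4 Suck ⇒ loc=A A=clean B=clean
t=5 Left ⇒ loc=A A=clean B=clean
t=6 Suck ⇒ loc=A A=clean B=clean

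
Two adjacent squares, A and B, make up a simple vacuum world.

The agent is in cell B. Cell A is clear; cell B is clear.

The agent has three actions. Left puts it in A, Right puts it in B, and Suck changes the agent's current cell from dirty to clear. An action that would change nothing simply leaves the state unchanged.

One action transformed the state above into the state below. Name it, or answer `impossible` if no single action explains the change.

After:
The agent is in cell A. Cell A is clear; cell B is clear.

Left

try  Left: <A|clear|clear>  ← match
try Right: <B|clear|clear>
try  Suck: <B|clear|clear>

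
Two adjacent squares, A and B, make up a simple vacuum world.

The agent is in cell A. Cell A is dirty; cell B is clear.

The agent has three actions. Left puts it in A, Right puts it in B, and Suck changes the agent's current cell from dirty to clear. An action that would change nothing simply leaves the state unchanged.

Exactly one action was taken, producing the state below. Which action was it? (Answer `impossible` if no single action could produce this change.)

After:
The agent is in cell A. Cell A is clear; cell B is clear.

try  Left: <A|dirty|clear>
try Right: <B|dirty|clear>
try  Suck: <A|clear|clear>  ← match

Suck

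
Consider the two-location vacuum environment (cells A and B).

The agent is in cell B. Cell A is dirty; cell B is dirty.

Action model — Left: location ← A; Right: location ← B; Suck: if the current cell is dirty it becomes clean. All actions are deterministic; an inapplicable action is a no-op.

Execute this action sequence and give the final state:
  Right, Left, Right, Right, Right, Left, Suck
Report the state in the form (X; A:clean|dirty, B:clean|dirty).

(A; A:clean, B:dirty)

t=1 Right ⇒ (B; A:dirty, B:dirty)
t=2 Left ⇒ (A; A:dirty, B:dirty)
t=3 Right ⇒ (B; A:dirty, B:dirty)
t=4 Right ⇒ (B; A:dirty, B:dirty)
t=5 Right ⇒ (B; A:dirty, B:dirty)
t=6 Left ⇒ (A; A:dirty, B:dirty)
t=7 Suck ⇒ (A; A:clean, B:dirty)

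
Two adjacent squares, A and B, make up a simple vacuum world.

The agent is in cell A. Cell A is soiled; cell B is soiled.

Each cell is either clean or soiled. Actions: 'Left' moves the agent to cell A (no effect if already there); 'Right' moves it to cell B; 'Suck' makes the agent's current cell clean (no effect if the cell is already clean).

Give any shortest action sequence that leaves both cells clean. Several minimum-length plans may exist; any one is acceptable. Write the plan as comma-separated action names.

Suck, Right, Suck

t=1 Suck ⇒ <A|clean|soiled>
t=2 Right ⇒ <B|clean|soiled>
t=3 Suck ⇒ <B|clean|clean>
min 3: Suck A + move + Suck B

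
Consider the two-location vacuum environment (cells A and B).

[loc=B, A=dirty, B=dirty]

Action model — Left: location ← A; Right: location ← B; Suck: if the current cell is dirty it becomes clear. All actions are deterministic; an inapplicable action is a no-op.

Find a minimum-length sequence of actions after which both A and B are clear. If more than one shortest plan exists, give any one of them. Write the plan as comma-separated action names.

Suck, Left, Suck

[1] after Suck: <B|dirty|clear>
[2] after Left: <A|dirty|clear>
[3] after Suck: <A|clear|clear>
min 3: Suck B + move + Suck A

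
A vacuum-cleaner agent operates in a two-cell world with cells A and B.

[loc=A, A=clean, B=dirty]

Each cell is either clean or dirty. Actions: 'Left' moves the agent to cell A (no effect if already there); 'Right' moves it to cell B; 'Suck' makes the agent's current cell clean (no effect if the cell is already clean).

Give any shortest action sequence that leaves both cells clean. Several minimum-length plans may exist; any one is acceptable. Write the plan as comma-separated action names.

1) do Right; now (B; A:clean, B:dirty)
2) do Suck; now (B; A:clean, B:clean)
min 2: go B then Suck

Right, Suck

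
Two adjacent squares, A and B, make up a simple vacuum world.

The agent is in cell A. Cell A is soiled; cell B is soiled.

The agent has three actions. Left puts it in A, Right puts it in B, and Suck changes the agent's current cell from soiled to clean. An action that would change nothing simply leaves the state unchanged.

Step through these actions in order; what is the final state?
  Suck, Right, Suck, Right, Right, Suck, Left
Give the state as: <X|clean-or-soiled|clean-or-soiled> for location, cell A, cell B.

step 1/7 (Suck): <A|clean|soiled>
step 2/7 (Right): <B|clean|soiled>
step 3/7 (Suck): <B|clean|clean>
step 4/7 (Right): <B|clean|clean>
step 5/7 (Right): <B|clean|clean>
step 6/7 (Suck): <B|clean|clean>
step 7/7 (Left): <A|clean|clean>

<A|clean|clean>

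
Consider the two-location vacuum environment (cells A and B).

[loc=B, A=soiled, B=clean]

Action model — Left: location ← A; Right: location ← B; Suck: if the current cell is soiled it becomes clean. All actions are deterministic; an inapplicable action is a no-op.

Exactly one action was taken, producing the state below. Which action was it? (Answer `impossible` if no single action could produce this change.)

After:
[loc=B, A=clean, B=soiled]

try  Left: <A|soiled|clean>
try Right: <B|soiled|clean>
try  Suck: <B|soiled|clean>
no single action produces the after-state

impossible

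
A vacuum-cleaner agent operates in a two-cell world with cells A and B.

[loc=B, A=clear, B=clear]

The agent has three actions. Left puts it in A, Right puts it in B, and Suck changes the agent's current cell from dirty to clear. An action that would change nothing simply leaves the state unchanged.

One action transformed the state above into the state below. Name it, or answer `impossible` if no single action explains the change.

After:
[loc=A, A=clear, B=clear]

try  Left: (A; A:clear, B:clear)  ← match
try Right: (B; A:clear, B:clear)
try  Suck: (B; A:clear, B:clear)

Left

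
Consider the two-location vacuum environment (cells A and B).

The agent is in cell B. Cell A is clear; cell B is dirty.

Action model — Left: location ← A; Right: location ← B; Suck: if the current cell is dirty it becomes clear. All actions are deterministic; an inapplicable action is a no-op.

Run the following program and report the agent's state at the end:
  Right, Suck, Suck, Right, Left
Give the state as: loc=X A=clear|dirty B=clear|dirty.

loc=A A=clear B=clear

step 1/5 (Right): loc=B A=clear B=dirty
step 2/5 (Suck): loc=B A=clear B=clear
step 3/5 (Suck): loc=B A=clear B=clear
step 4/5 (Right): loc=B A=clear B=clear
step 5/5 (Left): loc=A A=clear B=clear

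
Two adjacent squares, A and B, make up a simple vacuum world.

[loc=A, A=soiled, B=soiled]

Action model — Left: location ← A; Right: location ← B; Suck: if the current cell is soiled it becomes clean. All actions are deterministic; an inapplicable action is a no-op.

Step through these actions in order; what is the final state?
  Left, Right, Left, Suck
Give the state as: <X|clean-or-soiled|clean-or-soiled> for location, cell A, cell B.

<A|clean|soiled>

step 1/4 (Left): <A|soiled|soiled>
step 2/4 (Right): <B|soiled|soiled>
step 3/4 (Left): <A|soiled|soiled>
step 4/4 (Suck): <A|clean|soiled>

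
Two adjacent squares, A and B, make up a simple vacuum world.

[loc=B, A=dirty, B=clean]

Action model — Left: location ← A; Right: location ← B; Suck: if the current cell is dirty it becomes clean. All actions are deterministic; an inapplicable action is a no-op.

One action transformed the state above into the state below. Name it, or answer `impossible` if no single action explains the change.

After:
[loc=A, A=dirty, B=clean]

Left

try  Left: loc=A A=dirty B=clean  ← match
try Right: loc=B A=dirty B=clean
try  Suck: loc=B A=dirty B=clean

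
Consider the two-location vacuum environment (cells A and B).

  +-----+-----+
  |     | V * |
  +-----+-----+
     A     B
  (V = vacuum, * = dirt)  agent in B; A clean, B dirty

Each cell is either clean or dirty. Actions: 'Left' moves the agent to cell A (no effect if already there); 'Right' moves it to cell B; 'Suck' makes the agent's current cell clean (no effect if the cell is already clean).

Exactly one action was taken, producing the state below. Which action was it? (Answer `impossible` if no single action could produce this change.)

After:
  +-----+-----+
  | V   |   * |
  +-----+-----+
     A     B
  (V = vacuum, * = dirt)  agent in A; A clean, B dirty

Left

try  Left: (A; A:clean, B:dirty)  ← match
try Right: (B; A:clean, B:dirty)
try  Suck: (B; A:clean, B:clean)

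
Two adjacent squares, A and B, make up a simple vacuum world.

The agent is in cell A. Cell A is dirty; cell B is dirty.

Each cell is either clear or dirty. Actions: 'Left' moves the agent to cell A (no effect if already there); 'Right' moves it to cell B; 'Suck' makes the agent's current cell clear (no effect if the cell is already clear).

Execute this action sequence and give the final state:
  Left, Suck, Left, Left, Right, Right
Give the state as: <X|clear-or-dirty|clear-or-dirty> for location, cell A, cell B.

<B|clear|dirty>

1. Left → <A|dirty|dirty>
2. Suck → <A|clear|dirty>
3. Left → <A|clear|dirty>
4. Left → <A|clear|dirty>
5. Right → <B|clear|dirty>
6. Right → <B|clear|dirty>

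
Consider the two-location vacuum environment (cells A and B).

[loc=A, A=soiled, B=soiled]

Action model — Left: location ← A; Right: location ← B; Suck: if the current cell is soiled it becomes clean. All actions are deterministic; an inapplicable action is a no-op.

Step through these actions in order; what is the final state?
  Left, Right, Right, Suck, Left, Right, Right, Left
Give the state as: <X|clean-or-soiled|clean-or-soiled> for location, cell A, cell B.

step 1/8 (Left): <A|soiled|soiled>
step 2/8 (Right): <B|soiled|soiled>
step 3/8 (Right): <B|soiled|soiled>
step 4/8 (Suck): <B|soiled|clean>
step 5/8 (Left): <A|soiled|clean>
step 6/8 (Right): <B|soiled|clean>
step 7/8 (Right): <B|soiled|clean>
step 8/8 (Left): <A|soiled|clean>

<A|soiled|clean>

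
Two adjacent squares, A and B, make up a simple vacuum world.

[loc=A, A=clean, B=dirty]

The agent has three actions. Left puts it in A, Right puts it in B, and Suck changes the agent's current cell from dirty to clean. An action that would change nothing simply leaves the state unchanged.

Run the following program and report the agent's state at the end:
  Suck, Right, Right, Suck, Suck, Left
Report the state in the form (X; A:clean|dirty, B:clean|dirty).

(A; A:clean, B:clean)

Suck (#1): (A; A:clean, B:dirty)
Right (#2): (B; A:clean, B:dirty)
Right (#3): (B; A:clean, B:dirty)
Suck (#4): (B; A:clean, B:clean)
Suck (#5): (B; A:clean, B:clean)
Left (#6): (A; A:clean, B:clean)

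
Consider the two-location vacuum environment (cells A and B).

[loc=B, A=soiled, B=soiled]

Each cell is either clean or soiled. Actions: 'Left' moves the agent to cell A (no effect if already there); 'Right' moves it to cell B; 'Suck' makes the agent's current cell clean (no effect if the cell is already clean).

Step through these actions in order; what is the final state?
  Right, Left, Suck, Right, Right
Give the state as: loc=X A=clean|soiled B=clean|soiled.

loc=B A=clean B=soiled

step 1/5 (Right): loc=B A=soiled B=soiled
step 2/5 (Left): loc=A A=soiled B=soiled
step 3/5 (Suck): loc=A A=clean B=soiled
step 4/5 (Right): loc=B A=clean B=soiled
step 5/5 (Right): loc=B A=clean B=soiled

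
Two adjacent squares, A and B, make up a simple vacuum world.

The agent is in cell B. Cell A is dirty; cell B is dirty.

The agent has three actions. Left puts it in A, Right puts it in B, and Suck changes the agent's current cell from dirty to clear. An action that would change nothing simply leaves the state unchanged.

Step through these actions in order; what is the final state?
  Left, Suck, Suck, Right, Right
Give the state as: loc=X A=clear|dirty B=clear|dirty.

t=1 Left ⇒ loc=A A=dirty B=dirty
t=2 Suck ⇒ loc=A A=clear B=dirty
t=3 Suck ⇒ loc=A A=clear B=dirty
t=4 Right ⇒ loc=B A=clear B=dirty
t=5 Right ⇒ loc=B A=clear B=dirty

loc=B A=clear B=dirty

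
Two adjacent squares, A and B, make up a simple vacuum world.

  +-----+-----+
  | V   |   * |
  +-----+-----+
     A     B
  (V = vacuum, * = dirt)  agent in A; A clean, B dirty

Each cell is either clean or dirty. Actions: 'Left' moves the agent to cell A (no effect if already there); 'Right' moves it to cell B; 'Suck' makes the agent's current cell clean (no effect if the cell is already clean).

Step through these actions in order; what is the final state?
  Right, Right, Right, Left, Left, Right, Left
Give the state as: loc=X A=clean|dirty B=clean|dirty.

t=1 Right ⇒ loc=B A=clean B=dirty
t=2 Right ⇒ loc=B A=clean B=dirty
t=3 Right ⇒ loc=B A=clean B=dirty
t=4 Left ⇒ loc=A A=clean B=dirty
t=5 Left ⇒ loc=A A=clean B=dirty
t=6 Right ⇒ loc=B A=clean B=dirty
t=7 Left ⇒ loc=A A=clean B=dirty

loc=A A=clean B=dirty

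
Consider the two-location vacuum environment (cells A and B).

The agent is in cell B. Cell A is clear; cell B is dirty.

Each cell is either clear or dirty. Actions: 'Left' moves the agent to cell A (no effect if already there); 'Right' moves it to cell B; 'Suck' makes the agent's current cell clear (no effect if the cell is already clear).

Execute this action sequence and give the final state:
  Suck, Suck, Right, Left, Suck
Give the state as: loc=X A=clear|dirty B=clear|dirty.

loc=A A=clear B=clear

1) do Suck; now loc=B A=clear B=clear
2) do Suck; now loc=B A=clear B=clear
3) do Right; now loc=B A=clear B=clear
4) do Left; now loc=A A=clear B=clear
5) do Suck; now loc=A A=clear B=clear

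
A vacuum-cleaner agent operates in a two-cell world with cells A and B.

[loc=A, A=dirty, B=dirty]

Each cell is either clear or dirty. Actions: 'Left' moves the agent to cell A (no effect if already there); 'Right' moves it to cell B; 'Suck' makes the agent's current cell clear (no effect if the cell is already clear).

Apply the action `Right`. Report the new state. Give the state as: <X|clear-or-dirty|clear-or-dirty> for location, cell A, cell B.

start: <A|dirty|dirty>
t=1 Right ⇒ <B|dirty|dirty>

<B|dirty|dirty>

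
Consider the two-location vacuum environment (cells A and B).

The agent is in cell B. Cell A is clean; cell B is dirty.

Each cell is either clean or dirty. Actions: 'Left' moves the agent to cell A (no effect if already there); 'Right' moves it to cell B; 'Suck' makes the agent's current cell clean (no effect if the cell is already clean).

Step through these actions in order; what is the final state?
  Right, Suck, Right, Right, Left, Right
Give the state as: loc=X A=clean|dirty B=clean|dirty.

loc=B A=clean B=clean

step 1/6 (Right): loc=B A=clean B=dirty
step 2/6 (Suck): loc=B A=clean B=clean
step 3/6 (Right): loc=B A=clean B=clean
step 4/6 (Right): loc=B A=clean B=clean
step 5/6 (Left): loc=A A=clean B=clean
step 6/6 (Right): loc=B A=clean B=clean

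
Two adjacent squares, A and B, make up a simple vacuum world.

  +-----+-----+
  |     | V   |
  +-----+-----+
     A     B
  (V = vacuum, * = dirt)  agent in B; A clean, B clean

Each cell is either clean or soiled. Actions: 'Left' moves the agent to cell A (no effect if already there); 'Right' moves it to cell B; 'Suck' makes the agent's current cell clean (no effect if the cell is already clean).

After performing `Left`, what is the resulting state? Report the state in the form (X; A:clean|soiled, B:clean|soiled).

start: (B; A:clean, B:clean)
[1] after Left: (A; A:clean, B:clean)

(A; A:clean, B:clean)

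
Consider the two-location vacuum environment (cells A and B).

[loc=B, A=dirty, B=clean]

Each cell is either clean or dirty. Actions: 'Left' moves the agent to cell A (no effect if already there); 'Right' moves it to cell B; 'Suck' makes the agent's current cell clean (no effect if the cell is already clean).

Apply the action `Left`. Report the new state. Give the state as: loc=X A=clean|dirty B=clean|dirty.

loc=A A=dirty B=clean

start: loc=B A=dirty B=clean
[1] after Left: loc=A A=dirty B=clean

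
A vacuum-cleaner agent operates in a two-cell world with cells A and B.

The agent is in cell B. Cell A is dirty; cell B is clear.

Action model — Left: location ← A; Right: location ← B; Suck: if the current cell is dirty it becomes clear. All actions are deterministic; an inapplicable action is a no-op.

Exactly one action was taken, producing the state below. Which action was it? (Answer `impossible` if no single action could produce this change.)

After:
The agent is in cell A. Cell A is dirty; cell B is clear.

Left

try  Left: <A|dirty|clear>  ← match
try Right: <B|dirty|clear>
try  Suck: <B|dirty|clear>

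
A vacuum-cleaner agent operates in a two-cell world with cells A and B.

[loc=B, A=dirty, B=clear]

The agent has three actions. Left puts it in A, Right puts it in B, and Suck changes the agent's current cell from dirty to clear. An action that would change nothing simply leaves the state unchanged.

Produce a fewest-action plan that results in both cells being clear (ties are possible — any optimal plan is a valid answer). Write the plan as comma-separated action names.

1. Left → loc=A A=dirty B=clear
2. Suck → loc=A A=clear B=clear
min 2: go A then Suck

Left, Suck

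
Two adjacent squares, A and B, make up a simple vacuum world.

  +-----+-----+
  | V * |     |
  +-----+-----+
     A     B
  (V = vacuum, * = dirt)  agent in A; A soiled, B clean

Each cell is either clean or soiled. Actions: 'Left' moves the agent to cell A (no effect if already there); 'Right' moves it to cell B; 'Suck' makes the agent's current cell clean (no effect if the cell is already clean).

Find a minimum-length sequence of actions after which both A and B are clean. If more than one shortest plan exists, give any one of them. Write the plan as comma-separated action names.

Suck

1) do Suck; now loc=A A=clean B=clean
min 1: A is soiled, one Suck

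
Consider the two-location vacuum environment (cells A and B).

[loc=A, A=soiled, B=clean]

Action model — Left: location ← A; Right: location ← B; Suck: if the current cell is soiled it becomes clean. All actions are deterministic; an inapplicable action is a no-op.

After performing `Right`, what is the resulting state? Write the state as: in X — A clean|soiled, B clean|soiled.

in B — A soiled, B clean

start: in A — A soiled, B clean
1. Right → in B — A soiled, B clean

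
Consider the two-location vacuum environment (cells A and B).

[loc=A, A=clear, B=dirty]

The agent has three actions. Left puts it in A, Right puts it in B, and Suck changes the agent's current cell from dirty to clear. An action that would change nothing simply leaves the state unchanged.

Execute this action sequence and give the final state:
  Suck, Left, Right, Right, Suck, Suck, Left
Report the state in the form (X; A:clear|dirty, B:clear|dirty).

(A; A:clear, B:clear)

step 1/7 (Suck): (A; A:clear, B:dirty)
step 2/7 (Left): (A; A:clear, B:dirty)
step 3/7 (Right): (B; A:clear, B:dirty)
step 4/7 (Right): (B; A:clear, B:dirty)
step 5/7 (Suck): (B; A:clear, B:clear)
step 6/7 (Suck): (B; A:clear, B:clear)
step 7/7 (Left): (A; A:clear, B:clear)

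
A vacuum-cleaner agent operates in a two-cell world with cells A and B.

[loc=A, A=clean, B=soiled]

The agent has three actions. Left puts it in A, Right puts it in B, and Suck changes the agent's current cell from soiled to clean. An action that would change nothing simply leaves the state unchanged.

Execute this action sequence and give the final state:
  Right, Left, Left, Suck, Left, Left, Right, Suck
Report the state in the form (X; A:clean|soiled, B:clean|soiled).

(B; A:clean, B:clean)

1) do Right; now (B; A:clean, B:soiled)
2) do Left; now (A; A:clean, B:soiled)
3) do Left; now (A; A:clean, B:soiled)
4) do Suck; now (A; A:clean, B:soiled)
5) do Left; now (A; A:clean, B:soiled)
6) do Left; now (A; A:clean, B:soiled)
7) do Right; now (B; A:clean, B:soiled)
8) do Suck; now (B; A:clean, B:clean)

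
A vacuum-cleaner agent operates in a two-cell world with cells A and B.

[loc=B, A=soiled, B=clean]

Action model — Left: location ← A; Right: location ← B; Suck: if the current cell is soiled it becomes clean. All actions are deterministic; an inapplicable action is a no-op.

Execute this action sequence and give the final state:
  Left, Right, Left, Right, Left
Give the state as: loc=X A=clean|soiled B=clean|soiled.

1. Left → loc=A A=soiled B=clean
2. Right → loc=B A=soiled B=clean
3. Left → loc=A A=soiled B=clean
4. Right → loc=B A=soiled B=clean
5. Left → loc=A A=soiled B=clean

loc=A A=soiled B=clean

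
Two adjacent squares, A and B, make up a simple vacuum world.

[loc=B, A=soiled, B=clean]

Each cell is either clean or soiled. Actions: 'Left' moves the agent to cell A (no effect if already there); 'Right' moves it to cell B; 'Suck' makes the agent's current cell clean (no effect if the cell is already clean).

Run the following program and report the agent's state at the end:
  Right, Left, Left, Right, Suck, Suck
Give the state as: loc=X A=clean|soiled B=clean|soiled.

step 1/6 (Right): loc=B A=soiled B=clean
step 2/6 (Left): loc=A A=soiled B=clean
step 3/6 (Left): loc=A A=soiled B=clean
step 4/6 (Right): loc=B A=soiled B=clean
step 5/6 (Suck): loc=B A=soiled B=clean
step 6/6 (Suck): loc=B A=soiled B=clean

loc=B A=soiled B=clean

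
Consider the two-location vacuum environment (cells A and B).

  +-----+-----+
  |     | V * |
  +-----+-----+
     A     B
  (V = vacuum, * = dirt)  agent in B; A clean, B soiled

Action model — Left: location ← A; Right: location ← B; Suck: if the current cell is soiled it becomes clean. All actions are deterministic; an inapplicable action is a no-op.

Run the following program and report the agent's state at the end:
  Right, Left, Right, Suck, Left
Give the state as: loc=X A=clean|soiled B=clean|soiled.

loc=A A=clean B=clean

[1] after Right: loc=B A=clean B=soiled
[2] after Left: loc=A A=clean B=soiled
[3] after Right: loc=B A=clean B=soiled
[4] after Suck: loc=B A=clean B=clean
[5] after Left: loc=A A=clean B=clean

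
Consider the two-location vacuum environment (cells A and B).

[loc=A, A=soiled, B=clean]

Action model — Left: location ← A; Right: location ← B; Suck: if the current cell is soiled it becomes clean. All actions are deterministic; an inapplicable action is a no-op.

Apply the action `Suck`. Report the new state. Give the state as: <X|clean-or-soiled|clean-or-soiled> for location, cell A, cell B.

<A|clean|clean>

start: <A|soiled|clean>
step 1/1 (Suck): <A|clean|clean>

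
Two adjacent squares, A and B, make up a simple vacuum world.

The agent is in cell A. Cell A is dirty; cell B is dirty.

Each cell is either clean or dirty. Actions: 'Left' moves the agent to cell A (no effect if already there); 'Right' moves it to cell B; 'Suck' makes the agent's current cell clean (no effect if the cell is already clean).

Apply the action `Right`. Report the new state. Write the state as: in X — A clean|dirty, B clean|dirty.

in B — A dirty, B dirty

start: in A — A dirty, B dirty
1. Right → in B — A dirty, B dirty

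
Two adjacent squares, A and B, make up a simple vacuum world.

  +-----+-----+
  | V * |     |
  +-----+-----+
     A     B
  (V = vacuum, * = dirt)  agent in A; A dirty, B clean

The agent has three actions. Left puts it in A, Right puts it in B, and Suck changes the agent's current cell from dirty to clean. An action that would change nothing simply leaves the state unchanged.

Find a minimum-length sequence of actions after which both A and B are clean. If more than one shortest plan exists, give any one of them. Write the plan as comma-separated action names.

Suck

step 1/1 (Suck): (A; A:clean, B:clean)
min 1: A is dirty, one Suck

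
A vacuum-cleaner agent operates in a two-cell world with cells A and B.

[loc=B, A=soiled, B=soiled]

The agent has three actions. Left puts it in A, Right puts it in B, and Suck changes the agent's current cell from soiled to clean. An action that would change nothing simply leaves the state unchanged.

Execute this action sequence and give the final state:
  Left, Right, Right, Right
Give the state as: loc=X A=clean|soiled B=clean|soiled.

loc=B A=soiled B=soiled

t=1 Left ⇒ loc=A A=soiled B=soiled
t=2 Right ⇒ loc=B A=soiled B=soiled
t=3 Right ⇒ loc=B A=soiled B=soiled
t=4 Right ⇒ loc=B A=soiled B=soiled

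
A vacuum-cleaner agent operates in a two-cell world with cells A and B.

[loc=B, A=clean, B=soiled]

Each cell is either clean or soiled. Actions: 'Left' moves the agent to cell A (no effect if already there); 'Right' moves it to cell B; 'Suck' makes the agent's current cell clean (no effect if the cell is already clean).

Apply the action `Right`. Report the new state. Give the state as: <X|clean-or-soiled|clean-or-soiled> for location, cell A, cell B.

start: <B|clean|soiled>
1) do Right; now <B|clean|soiled>

<B|clean|soiled>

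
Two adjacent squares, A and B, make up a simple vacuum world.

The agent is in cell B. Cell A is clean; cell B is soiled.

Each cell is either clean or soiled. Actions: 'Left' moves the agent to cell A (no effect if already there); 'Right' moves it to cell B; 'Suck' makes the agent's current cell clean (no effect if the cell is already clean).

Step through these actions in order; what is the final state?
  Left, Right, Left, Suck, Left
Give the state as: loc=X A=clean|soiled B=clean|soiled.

1) do Left; now loc=A A=clean B=soiled
2) do Right; now loc=B A=clean B=soiled
3) do Left; now loc=A A=clean B=soiled
4) do Suck; now loc=A A=clean B=soiled
5) do Left; now loc=A A=clean B=soiled

loc=A A=clean B=soiled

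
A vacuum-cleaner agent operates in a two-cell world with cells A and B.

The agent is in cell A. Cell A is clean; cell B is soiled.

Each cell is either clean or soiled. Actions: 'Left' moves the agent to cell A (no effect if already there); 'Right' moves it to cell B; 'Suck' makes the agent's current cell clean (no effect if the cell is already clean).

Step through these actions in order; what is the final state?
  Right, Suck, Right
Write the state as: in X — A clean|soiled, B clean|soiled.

in B — A clean, B clean

Right (#1): in B — A clean, B soiled
Suck (#2): in B — A clean, B clean
Right (#3): in B — A clean, B clean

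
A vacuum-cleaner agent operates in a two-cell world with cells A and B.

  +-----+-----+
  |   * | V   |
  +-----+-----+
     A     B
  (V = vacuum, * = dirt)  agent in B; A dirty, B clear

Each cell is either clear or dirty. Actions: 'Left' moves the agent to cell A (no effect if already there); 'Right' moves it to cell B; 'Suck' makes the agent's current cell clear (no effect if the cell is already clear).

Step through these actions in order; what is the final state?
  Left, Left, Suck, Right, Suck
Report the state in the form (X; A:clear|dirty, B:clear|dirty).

Left (#1): (A; A:dirty, B:clear)
Left (#2): (A; A:dirty, B:clear)
Suck (#3): (A; A:clear, B:clear)
Right (#4): (B; A:clear, B:clear)
Suck (#5): (B; A:clear, B:clear)

(B; A:clear, B:clear)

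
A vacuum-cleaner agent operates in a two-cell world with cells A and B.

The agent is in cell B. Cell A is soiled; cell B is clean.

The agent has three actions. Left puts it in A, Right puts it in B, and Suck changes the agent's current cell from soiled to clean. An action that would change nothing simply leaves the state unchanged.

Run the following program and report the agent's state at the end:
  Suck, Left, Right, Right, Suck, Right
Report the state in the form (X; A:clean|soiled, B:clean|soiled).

(B; A:soiled, B:clean)

1) do Suck; now (B; A:soiled, B:clean)
2) do Left; now (A; A:soiled, B:clean)
3) do Right; now (B; A:soiled, B:clean)
4) do Right; now (B; A:soiled, B:clean)
5) do Suck; now (B; A:soiled, B:clean)
6) do Right; now (B; A:soiled, B:clean)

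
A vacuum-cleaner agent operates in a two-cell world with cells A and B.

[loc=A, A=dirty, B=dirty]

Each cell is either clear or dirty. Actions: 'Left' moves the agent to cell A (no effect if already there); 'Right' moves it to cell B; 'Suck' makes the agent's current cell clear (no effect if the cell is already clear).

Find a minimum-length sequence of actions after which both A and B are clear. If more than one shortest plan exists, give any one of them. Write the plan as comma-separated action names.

Suck, Right, Suck

t=1 Suck ⇒ loc=A A=clear B=dirty
t=2 Right ⇒ loc=B A=clear B=dirty
t=3 Suck ⇒ loc=B A=clear B=clear
min 3: Suck A + move + Suck B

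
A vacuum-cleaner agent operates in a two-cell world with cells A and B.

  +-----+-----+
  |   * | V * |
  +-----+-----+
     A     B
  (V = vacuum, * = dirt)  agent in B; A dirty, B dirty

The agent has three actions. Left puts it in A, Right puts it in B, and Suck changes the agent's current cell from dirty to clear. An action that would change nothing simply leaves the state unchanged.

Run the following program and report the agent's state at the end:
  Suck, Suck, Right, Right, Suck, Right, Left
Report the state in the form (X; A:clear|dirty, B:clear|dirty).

[1] after Suck: (B; A:dirty, B:clear)
[2] after Suck: (B; A:dirty, B:clear)
[3] after Right: (B; A:dirty, B:clear)
[4] after Right: (B; A:dirty, B:clear)
[5] after Suck: (B; A:dirty, B:clear)
[6] after Right: (B; A:dirty, B:clear)
[7] after Left: (A; A:dirty, B:clear)

(A; A:dirty, B:clear)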